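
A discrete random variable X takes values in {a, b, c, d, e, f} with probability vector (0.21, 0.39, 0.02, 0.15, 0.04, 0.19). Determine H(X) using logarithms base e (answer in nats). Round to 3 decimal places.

H(X) = −Σ p·ln p.
  −(0.21)·ln(0.21) = 0.3277
  −(0.39)·ln(0.39) = 0.3672
  −(0.02)·ln(0.02) = 0.0782
  −(0.15)·ln(0.15) = 0.2846
  −(0.04)·ln(0.04) = 0.1288
  −(0.19)·ln(0.19) = 0.3155
Sum: 0.3277 + 0.3672 + 0.0782 + 0.2846 + 0.1288 + 0.3155 = 1.502 nats.

1.502 nats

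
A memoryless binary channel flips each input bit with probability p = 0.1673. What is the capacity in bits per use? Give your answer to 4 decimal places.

Binary symmetric channel: C = 1 − h₂(ε) where h₂ is the binary entropy function.
h₂(0.1673) = −0.1673·log₂0.1673 − 0.8327·log₂0.8327 = 0.6515.
C = 1 − 0.6515 = 0.3485 bits per channel use.

0.3485 bits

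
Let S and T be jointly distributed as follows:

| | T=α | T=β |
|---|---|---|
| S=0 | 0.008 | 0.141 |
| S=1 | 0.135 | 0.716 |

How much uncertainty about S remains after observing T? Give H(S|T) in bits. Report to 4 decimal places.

0.5973 bits

Marginals: p(S) = (0.1490, 0.8510), p(T) = (0.1430, 0.8570).
H(S|T) = Σ p(T) · H(S|T=·).
  T=α: p=0.1430, H(S|T=α) = 0.3111
  T=β: p=0.8570, H(S|T=β) = 0.6450
Weighted sum = 0.5973 bits.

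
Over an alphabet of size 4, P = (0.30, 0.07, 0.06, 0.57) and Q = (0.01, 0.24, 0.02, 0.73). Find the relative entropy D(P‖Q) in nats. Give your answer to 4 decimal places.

D(P‖Q) = Σ p·ln(p/q).
  0.30·ln(0.30/0.01) = 1.02036
  0.07·ln(0.07/0.24) = -0.08625
  0.06·ln(0.06/0.02) = 0.06592
  0.57·ln(0.57/0.73) = -0.14102
D(P‖Q) = 0.8590 nats.

0.8590 nats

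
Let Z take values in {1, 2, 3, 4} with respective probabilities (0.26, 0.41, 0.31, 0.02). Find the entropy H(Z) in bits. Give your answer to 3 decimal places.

1.669 bits

H(Z) = −Σ p·log₂ p.
  −(0.26)·log₂(0.26) = 0.5053
  −(0.41)·log₂(0.41) = 0.5274
  −(0.31)·log₂(0.31) = 0.5238
  −(0.02)·log₂(0.02) = 0.1129
Sum: 0.5053 + 0.5274 + 0.5238 + 0.1129 = 1.669 bits.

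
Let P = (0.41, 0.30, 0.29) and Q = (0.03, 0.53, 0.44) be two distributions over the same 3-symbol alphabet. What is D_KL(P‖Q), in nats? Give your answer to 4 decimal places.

D(P‖Q) = Σ p·ln(p/q).
  0.41·ln(0.41/0.03) = 1.07213
  0.30·ln(0.30/0.53) = -0.17073
  0.29·ln(0.29/0.44) = -0.12090
D(P‖Q) = 0.7805 nats.

0.7805 nats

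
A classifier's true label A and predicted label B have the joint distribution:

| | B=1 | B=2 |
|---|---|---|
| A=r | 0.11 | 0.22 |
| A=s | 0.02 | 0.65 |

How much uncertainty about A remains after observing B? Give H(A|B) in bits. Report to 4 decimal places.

0.7903 bits

Chain rule: H(A|B) = H(A,B) − H(B).
Marginals: p(A) = (0.3300, 0.6700), p(B) = (0.1300, 0.8700).
H(A,B) = 1.3477 bits; H(B) = 0.5574 bits.
H(A|B) = 1.3477 − 0.5574 = 0.7903 bits.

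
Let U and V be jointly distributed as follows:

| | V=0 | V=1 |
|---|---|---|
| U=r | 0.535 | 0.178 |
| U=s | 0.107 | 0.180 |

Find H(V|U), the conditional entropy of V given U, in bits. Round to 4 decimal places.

0.8515 bits

Marginals: p(U) = (0.7130, 0.2870), p(V) = (0.6420, 0.3580).
H(V|U) = Σ p(U) · H(V|U=·).
  U=r: p=0.7130, H(V|U=r) = 0.8107
  U=s: p=0.2870, H(V|U=s) = 0.9528
Weighted sum = 0.8515 bits.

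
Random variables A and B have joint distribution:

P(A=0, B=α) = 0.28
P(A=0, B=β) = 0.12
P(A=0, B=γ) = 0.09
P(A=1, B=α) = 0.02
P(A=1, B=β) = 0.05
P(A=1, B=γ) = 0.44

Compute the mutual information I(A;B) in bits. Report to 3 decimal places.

Marginals: p(A) = (0.4900, 0.5100), p(B) = (0.3000, 0.1700, 0.5300).
I(A;B) = H(A) + H(B) − H(A,B).
H(A) = 0.9997, H(B) = 1.4411, H(A,B) = 2.0441.
I(A;B) = 0.9997 + 1.4411 − 2.0441 = 0.397 bits.

0.397 bits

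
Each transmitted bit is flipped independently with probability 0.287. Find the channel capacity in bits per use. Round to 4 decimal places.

0.1352 bits

Binary symmetric channel: C = 1 − h₂(ε) where h₂ is the binary entropy function.
h₂(0.287) = −0.287·log₂0.287 − 0.713·log₂0.713 = 0.8648.
C = 1 − 0.8648 = 0.1352 bits per channel use.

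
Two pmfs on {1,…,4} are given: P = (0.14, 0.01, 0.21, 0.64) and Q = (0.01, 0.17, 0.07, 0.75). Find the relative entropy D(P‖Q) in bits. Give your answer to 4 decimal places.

D(P‖Q) = Σ p·log₂(p/q).
  0.14·log₂(0.14/0.01) = 0.53303
  0.01·log₂(0.01/0.17) = -0.04087
  0.21·log₂(0.21/0.07) = 0.33284
  0.64·log₂(0.64/0.75) = -0.14644
D(P‖Q) = 0.6786 bits.

0.6786 bits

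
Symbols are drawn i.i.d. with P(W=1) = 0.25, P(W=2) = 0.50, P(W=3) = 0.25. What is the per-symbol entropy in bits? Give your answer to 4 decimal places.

H(W) = −Σ p·log₂ p.
  −(0.25)·log₂(0.25) = 0.50000
  −(0.50)·log₂(0.50) = 0.50000
  −(0.25)·log₂(0.25) = 0.50000
Sum: 0.50000 + 0.50000 + 0.50000 = 1.5000 bits.

1.5000 bits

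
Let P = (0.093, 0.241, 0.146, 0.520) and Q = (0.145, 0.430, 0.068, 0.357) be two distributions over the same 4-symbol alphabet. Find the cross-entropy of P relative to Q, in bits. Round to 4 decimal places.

1.8915 bits

H(P,Q) = −Σ p·log₂ q.
  −0.093·log₂(0.145) = 0.25909
  −0.241·log₂(0.430) = 0.29344
  −0.146·log₂(0.068) = 0.56623
  −0.520·log₂(0.357) = 0.77272
H(P,Q) = 1.8915 bits.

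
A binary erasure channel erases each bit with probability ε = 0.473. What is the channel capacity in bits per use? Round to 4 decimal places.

0.5270 bits

Binary erasure channel: capacity C = 1 − ε.
C = 1 − 0.473 = 0.5270 bits per channel use.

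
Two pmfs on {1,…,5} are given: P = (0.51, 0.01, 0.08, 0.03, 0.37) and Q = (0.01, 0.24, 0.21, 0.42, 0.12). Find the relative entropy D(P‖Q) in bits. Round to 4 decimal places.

3.2225 bits

D(P‖Q) = Σ p·log₂(p/q).
  0.51·log₂(0.51/0.01) = 2.89294
  0.01·log₂(0.01/0.24) = -0.04585
  0.08·log₂(0.08/0.21) = -0.11139
  0.03·log₂(0.03/0.42) = -0.11422
  0.37·log₂(0.37/0.12) = 0.60106
D(P‖Q) = 3.2225 bits.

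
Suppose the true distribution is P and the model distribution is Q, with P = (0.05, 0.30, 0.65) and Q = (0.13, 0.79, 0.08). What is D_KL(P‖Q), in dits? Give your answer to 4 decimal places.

D(P‖Q) = Σ p·log₁₀(p/q).
  0.05·log₁₀(0.05/0.13) = -0.02075
  0.30·log₁₀(0.30/0.79) = -0.12615
  0.65·log₁₀(0.65/0.08) = 0.59139
D(P‖Q) = 0.4445 dits.

0.4445 dits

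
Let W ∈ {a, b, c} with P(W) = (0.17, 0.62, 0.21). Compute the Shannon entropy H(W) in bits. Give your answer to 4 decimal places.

1.3350 bits

H(W) = −Σ p·log₂ p.
  −(0.17)·log₂(0.17) = 0.43459
  −(0.62)·log₂(0.62) = 0.42759
  −(0.21)·log₂(0.21) = 0.47282
Sum: 0.43459 + 0.42759 + 0.47282 = 1.3350 bits.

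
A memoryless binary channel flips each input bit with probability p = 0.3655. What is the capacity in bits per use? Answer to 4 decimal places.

Binary symmetric channel: C = 1 − h₂(ε) where h₂ is the binary entropy function.
h₂(0.3655) = −0.3655·log₂0.3655 − 0.6345·log₂0.6345 = 0.9472.
C = 1 − 0.9472 = 0.0528 bits per channel use.

0.0528 bits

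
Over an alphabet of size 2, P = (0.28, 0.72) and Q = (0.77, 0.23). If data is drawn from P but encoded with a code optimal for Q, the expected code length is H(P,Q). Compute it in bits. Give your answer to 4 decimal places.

H(P,Q) = −Σ p·log₂ q.
  −0.28·log₂(0.77) = 0.10558
  −0.72·log₂(0.23) = 1.52661
H(P,Q) = 1.6322 bits.

1.6322 bits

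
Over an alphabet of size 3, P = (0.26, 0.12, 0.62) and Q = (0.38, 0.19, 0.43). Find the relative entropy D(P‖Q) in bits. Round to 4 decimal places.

D(P‖Q) = Σ p·log₂(p/q).
  0.26·log₂(0.26/0.38) = -0.14235
  0.12·log₂(0.12/0.19) = -0.07956
  0.62·log₂(0.62/0.43) = 0.32732
D(P‖Q) = 0.1054 bits.

0.1054 bits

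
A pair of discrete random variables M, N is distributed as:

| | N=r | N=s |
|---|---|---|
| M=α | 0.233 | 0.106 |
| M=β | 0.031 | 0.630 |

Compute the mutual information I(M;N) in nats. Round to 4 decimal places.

0.2415 nats

Marginals: p(M) = (0.3390, 0.6610), p(N) = (0.2640, 0.7360).
I(M;N) = Σ p(x,y)·ln[p(x,y)/(p(x)p(y))].
  (α,r): 0.233·ln(2.6035) = 0.22294
  (α,s): 0.106·ln(0.4248) = -0.09074
  (β,r): 0.031·ln(0.1776) = -0.05357
  (β,s): 0.630·ln(1.2950) = 0.16285
Sum = 0.2415 nats.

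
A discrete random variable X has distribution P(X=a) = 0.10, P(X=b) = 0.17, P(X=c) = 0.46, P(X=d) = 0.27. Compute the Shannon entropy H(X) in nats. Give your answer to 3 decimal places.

1.242 nats

H(X) = −Σ p·ln p.
  −(0.10)·ln(0.10) = 0.2303
  −(0.17)·ln(0.17) = 0.3012
  −(0.46)·ln(0.46) = 0.3572
  −(0.27)·ln(0.27) = 0.3535
Sum: 0.2303 + 0.3012 + 0.3572 + 0.3535 = 1.242 nats.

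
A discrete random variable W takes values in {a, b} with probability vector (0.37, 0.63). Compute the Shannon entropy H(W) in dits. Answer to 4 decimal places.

H(W) = −Σ p·log₁₀ p.
  −(0.37)·log₁₀(0.37) = 0.15977
  −(0.63)·log₁₀(0.63) = 0.12642
Sum: 0.15977 + 0.12642 = 0.2862 dits.

0.2862 dits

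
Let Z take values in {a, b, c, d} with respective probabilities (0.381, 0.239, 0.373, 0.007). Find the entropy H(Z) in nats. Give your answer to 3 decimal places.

H(Z) = −Σ p·ln p.
  −(0.381)·ln(0.381) = 0.3676
  −(0.239)·ln(0.239) = 0.3421
  −(0.373)·ln(0.373) = 0.3678
  −(0.007)·ln(0.007) = 0.0347
Sum: 0.3676 + 0.3421 + 0.3678 + 0.0347 = 1.112 nats.

1.112 nats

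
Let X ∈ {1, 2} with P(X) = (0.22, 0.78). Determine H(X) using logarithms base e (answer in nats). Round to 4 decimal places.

H(X) = −Σ p·ln p.
  −(0.22)·ln(0.22) = 0.33311
  −(0.78)·ln(0.78) = 0.19380
Sum: 0.33311 + 0.19380 = 0.5269 nats.

0.5269 nats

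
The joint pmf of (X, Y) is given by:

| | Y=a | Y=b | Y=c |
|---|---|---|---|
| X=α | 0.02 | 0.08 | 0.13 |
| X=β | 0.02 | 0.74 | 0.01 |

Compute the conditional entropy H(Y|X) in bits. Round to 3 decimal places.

0.510 bits

Chain rule: H(Y|X) = H(X,Y) − H(X).
Marginals: p(X) = (0.2300, 0.7700), p(Y) = (0.0400, 0.8200, 0.1400).
H(X,Y) = 1.2878 bits; H(X) = 0.7780 bits.
H(Y|X) = 1.2878 − 0.7780 = 0.510 bits.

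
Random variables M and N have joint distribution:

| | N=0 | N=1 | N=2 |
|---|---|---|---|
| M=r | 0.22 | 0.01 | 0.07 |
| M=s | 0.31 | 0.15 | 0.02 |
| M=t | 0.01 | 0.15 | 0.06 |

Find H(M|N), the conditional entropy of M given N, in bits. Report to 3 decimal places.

1.169 bits

Chain rule: H(M|N) = H(M,N) − H(N).
Marginals: p(M) = (0.3000, 0.4800, 0.2200), p(N) = (0.5400, 0.3100, 0.1500).
H(M,N) = 2.5833 bits; H(N) = 1.4144 bits.
H(M|N) = 2.5833 − 1.4144 = 1.169 bits.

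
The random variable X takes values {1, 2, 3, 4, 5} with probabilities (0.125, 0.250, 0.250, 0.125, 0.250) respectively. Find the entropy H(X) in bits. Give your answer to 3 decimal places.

H(X) = −Σ p·log₂ p.
  −(0.125)·log₂(0.125) = 0.3750
  −(0.250)·log₂(0.250) = 0.5000
  −(0.250)·log₂(0.250) = 0.5000
  −(0.125)·log₂(0.125) = 0.3750
  −(0.250)·log₂(0.250) = 0.5000
Sum: 0.3750 + 0.5000 + 0.5000 + 0.3750 + 0.5000 = 2.250 bits.

2.250 bits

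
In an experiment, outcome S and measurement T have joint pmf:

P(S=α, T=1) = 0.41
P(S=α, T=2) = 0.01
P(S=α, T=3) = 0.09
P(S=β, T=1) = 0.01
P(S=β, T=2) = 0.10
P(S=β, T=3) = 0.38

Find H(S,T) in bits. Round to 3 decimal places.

H(S,T) = −Σ p(x,y)·log₂ p(x,y) over all 6 cells.
  cell (α,1): −0.41·log₂0.41 = 0.5274
  cell (α,2): −0.01·log₂0.01 = 0.0664
  cell (α,3): −0.09·log₂0.09 = 0.3127
  cell (β,1): −0.01·log₂0.01 = 0.0664
  cell (β,2): −0.10·log₂0.10 = 0.3322
  cell (β,3): −0.38·log₂0.38 = 0.5305
Sum = 1.836 bits.

1.836 bits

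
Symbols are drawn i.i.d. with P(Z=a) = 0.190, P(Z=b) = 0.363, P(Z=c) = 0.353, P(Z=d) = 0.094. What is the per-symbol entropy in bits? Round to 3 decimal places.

1.837 bits

H(Z) = −Σ p·log₂ p.
  −(0.190)·log₂(0.190) = 0.4552
  −(0.363)·log₂(0.363) = 0.5307
  −(0.353)·log₂(0.353) = 0.5303
  −(0.094)·log₂(0.094) = 0.3207
Sum: 0.4552 + 0.5307 + 0.5303 + 0.3207 = 1.837 bits.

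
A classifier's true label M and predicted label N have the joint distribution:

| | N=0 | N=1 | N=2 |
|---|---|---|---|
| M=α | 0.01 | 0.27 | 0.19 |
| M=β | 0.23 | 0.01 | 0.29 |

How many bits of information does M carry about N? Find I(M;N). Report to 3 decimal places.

0.410 bits

Marginals: p(M) = (0.4700, 0.5300), p(N) = (0.2400, 0.2800, 0.4800).
I(M;N) = H(M) + H(N) − H(M,N).
H(M) = 0.9974, H(N) = 1.5166, H(M,N) = 2.1037.
I(M;N) = 0.9974 + 1.5166 − 2.1037 = 0.410 bits.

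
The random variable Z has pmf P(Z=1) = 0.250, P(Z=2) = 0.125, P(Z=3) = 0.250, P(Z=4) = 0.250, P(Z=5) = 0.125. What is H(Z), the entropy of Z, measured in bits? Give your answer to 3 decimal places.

H(Z) = −Σ p·log₂ p.
  −(0.250)·log₂(0.250) = 0.5000
  −(0.125)·log₂(0.125) = 0.3750
  −(0.250)·log₂(0.250) = 0.5000
  −(0.250)·log₂(0.250) = 0.5000
  −(0.125)·log₂(0.125) = 0.3750
Sum: 0.5000 + 0.3750 + 0.5000 + 0.5000 + 0.3750 = 2.250 bits.

2.250 bits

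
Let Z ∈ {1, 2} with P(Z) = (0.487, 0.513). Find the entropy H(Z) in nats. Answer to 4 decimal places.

0.6928 nats

H(Z) = −Σ p·ln p.
  −(0.487)·ln(0.487) = 0.35039
  −(0.513)·ln(0.513) = 0.34242
Sum: 0.35039 + 0.34242 = 0.6928 nats.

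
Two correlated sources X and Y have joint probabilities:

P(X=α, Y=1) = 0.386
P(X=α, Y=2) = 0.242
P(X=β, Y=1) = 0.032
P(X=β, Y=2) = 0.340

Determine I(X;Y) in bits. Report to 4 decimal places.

0.2192 bits

Marginals: p(X) = (0.6280, 0.3720), p(Y) = (0.4180, 0.5820).
I(X;Y) = Σ p(x,y)·log₂[p(x,y)/(p(x)p(y))].
  (α,1): 0.386·log₂(1.4705) = 0.21472
  (α,2): 0.242·log₂(0.6621) = -0.14395
  (β,1): 0.032·log₂(0.2058) = -0.07298
  (β,2): 0.340·log₂(1.5704) = 0.22139
Sum = 0.2192 bits.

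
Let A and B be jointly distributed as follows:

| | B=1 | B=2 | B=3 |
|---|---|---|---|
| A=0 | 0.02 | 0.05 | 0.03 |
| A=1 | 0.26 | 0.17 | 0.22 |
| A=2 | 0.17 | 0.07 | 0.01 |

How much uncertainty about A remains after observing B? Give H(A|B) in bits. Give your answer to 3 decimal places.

Marginals: p(A) = (0.1000, 0.6500, 0.2500), p(B) = (0.4500, 0.2900, 0.2600).
H(A|B) = Σ p(B) · H(A|B=·).
  B=1: p=0.4500, H(A|B=1) = 1.1874
  B=2: p=0.2900, H(A|B=2) = 1.3839
  B=3: p=0.2600, H(A|B=3) = 0.7442
Weighted sum = 1.129 bits.

1.129 bits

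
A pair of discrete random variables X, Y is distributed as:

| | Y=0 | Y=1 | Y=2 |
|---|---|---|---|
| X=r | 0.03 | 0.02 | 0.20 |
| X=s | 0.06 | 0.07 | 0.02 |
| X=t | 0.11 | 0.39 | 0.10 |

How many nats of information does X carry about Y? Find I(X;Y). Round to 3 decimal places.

0.198 nats

Marginals: p(X) = (0.2500, 0.1500, 0.6000), p(Y) = (0.2000, 0.4800, 0.3200).
I(X;Y) = Σ p(x,y)·ln[p(x,y)/(p(x)p(y))].
  (r,0): 0.03·ln(0.6000) = -0.0153
  (r,1): 0.02·ln(0.1667) = -0.0358
  (r,2): 0.20·ln(2.5000) = 0.1833
  (s,0): 0.06·ln(2.0000) = 0.0416
  (s,1): 0.07·ln(0.9722) = -0.0020
  (s,2): 0.02·ln(0.4167) = -0.0175
  (t,0): 0.11·ln(0.9167) = -0.0096
  (t,1): 0.39·ln(1.3542) = 0.1182
  (t,2): 0.10·ln(0.5208) = -0.0652
Sum = 0.198 nats.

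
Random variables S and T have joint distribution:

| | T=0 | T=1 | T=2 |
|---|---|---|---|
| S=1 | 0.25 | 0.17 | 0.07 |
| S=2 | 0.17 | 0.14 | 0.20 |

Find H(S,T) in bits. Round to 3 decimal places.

H(S,T) = −Σ p(x,y)·log₂ p(x,y) over all 6 cells.
  cell (1,0): −0.25·log₂0.25 = 0.5000
  cell (1,1): −0.17·log₂0.17 = 0.4346
  cell (1,2): −0.07·log₂0.07 = 0.2686
  cell (2,0): −0.17·log₂0.17 = 0.4346
  cell (2,1): −0.14·log₂0.14 = 0.3971
  cell (2,2): −0.20·log₂0.20 = 0.4644
Sum = 2.499 bits.

2.499 bits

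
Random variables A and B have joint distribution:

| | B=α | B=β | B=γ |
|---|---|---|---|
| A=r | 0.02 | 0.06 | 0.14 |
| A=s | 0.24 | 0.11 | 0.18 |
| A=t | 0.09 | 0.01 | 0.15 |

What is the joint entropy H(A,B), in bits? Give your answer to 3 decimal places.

2.833 bits

H(A,B) = −Σ p(x,y)·log₂ p(x,y) over all 9 cells.
  cell (r,α): −0.02·log₂0.02 = 0.1129
  cell (r,β): −0.06·log₂0.06 = 0.2435
  cell (r,γ): −0.14·log₂0.14 = 0.3971
  cell (s,α): −0.24·log₂0.24 = 0.4941
  cell (s,β): −0.11·log₂0.11 = 0.3503
  cell (s,γ): −0.18·log₂0.18 = 0.4453
  cell (t,α): −0.09·log₂0.09 = 0.3127
  cell (t,β): −0.01·log₂0.01 = 0.0664
  cell (t,γ): −0.15·log₂0.15 = 0.4105
Sum = 2.833 bits.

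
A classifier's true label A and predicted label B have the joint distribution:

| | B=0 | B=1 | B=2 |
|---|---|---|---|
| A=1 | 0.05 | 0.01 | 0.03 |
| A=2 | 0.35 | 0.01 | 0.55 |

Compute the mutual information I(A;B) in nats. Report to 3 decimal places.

Marginals: p(A) = (0.0900, 0.9100), p(B) = (0.4000, 0.0200, 0.5800).
I(A;B) = H(A) + H(B) − H(A,B).
H(A) = 0.3025, H(B) = 0.7607, H(A,B) = 1.0433.
I(A;B) = 0.3025 + 0.7607 − 1.0433 = 0.020 nats.

0.020 nats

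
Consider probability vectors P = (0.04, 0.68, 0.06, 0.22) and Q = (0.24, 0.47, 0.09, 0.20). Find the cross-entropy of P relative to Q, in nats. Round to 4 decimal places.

H(P,Q) = −Σ p·ln q.
  −0.04·ln(0.24) = 0.05708
  −0.68·ln(0.47) = 0.51342
  −0.06·ln(0.09) = 0.14448
  −0.22·ln(0.20) = 0.35408
H(P,Q) = 1.0691 nats.

1.0691 nats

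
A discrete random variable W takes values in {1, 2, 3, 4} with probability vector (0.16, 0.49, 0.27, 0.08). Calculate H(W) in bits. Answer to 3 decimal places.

H(W) = −Σ p·log₂ p.
  −(0.16)·log₂(0.16) = 0.4230
  −(0.49)·log₂(0.49) = 0.5043
  −(0.27)·log₂(0.27) = 0.5100
  −(0.08)·log₂(0.08) = 0.2915
Sum: 0.4230 + 0.5043 + 0.5100 + 0.2915 = 1.729 bits.

1.729 bits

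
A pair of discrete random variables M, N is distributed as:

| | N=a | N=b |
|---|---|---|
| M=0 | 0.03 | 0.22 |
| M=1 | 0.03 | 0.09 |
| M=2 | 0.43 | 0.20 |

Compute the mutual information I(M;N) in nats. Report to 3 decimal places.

Marginals: p(M) = (0.2500, 0.1200, 0.6300), p(N) = (0.4900, 0.5100).
I(M;N) = H(M) + H(N) − H(M,N).
H(M) = 0.8921, H(N) = 0.6929, H(M,N) = 1.4450.
I(M;N) = 0.8921 + 0.6929 − 1.4450 = 0.140 nats.

0.140 nats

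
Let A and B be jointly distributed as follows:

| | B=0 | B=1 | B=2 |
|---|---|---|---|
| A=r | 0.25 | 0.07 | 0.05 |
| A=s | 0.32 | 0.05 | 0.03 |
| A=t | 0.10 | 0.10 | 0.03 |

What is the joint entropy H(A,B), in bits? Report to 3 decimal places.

H(A,B) = −Σ p(x,y)·log₂ p(x,y) over all 9 cells.
  cell (r,0): −0.25·log₂0.25 = 0.5000
  cell (r,1): −0.07·log₂0.07 = 0.2686
  cell (r,2): −0.05·log₂0.05 = 0.2161
  cell (s,0): −0.32·log₂0.32 = 0.5260
  cell (s,1): −0.05·log₂0.05 = 0.2161
  cell (s,2): −0.03·log₂0.03 = 0.1518
  cell (t,0): −0.10·log₂0.10 = 0.3322
  cell (t,1): −0.10·log₂0.10 = 0.3322
  cell (t,2): −0.03·log₂0.03 = 0.1518
Sum = 2.695 bits.

2.695 bits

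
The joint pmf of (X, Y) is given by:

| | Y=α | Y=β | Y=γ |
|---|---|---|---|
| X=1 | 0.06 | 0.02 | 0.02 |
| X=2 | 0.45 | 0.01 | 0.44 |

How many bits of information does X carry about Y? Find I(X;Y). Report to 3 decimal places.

Marginals: p(X) = (0.1000, 0.9000), p(Y) = (0.5100, 0.0300, 0.4600).
I(X;Y) = Σ p(x,y)·log₂[p(x,y)/(p(x)p(y))].
  (1,α): 0.06·log₂(1.1765) = 0.0141
  (1,β): 0.02·log₂(6.6667) = 0.0547
  (1,γ): 0.02·log₂(0.4348) = -0.0240
  (2,α): 0.45·log₂(0.9804) = -0.0129
  (2,β): 0.01·log₂(0.3704) = -0.0143
  (2,γ): 0.44·log₂(1.0628) = 0.0387
Sum = 0.056 bits.

0.056 bits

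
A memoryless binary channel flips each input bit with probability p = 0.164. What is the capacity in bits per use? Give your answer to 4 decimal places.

Binary symmetric channel: C = 1 − h₂(ε) where h₂ is the binary entropy function.
h₂(0.164) = −0.164·log₂0.164 − 0.836·log₂0.836 = 0.6438.
C = 1 − 0.6438 = 0.3562 bits per channel use.

0.3562 bits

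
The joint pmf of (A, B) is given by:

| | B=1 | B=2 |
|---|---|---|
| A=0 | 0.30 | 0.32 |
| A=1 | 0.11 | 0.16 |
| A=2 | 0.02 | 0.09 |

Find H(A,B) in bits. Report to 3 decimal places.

2.246 bits

H(A,B) = −Σ p(x,y)·log₂ p(x,y) over all 6 cells.
  cell (0,1): −0.30·log₂0.30 = 0.5211
  cell (0,2): −0.32·log₂0.32 = 0.5260
  cell (1,1): −0.11·log₂0.11 = 0.3503
  cell (1,2): −0.16·log₂0.16 = 0.4230
  cell (2,1): −0.02·log₂0.02 = 0.1129
  cell (2,2): −0.09·log₂0.09 = 0.3127
Sum = 2.246 bits.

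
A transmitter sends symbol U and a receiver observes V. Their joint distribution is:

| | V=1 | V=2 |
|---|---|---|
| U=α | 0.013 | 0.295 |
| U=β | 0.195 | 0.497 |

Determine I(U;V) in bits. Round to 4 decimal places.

0.0663 bits

Marginals: p(U) = (0.3080, 0.6920), p(V) = (0.2080, 0.7920).
I(U;V) = H(U) + H(V) − H(U,V).
H(U) = 0.8909, H(V) = 0.7376, H(U,V) = 1.5622.
I(U;V) = 0.8909 + 0.7376 − 1.5622 = 0.0663 bits.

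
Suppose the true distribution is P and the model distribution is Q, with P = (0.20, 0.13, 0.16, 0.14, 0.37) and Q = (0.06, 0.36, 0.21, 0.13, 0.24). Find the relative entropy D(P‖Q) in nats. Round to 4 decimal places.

0.2354 nats

D(P‖Q) = Σ p·ln(p/q).
  0.20·ln(0.20/0.06) = 0.24079
  0.13·ln(0.13/0.36) = -0.13241
  0.16·ln(0.16/0.21) = -0.04351
  0.14·ln(0.14/0.13) = 0.01038
  0.37·ln(0.37/0.24) = 0.16016
D(P‖Q) = 0.2354 nats.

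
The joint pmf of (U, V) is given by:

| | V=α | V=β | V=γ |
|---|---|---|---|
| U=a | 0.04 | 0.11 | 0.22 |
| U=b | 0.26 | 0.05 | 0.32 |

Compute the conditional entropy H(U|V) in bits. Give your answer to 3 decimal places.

Marginals: p(U) = (0.3700, 0.6300), p(V) = (0.3000, 0.1600, 0.5400).
H(U|V) = Σ p(V) · H(U|V=·).
  V=α: p=0.3000, H(U|V=α) = 0.5665
  V=β: p=0.1600, H(U|V=β) = 0.8960
  V=γ: p=0.5400, H(U|V=γ) = 0.9751
Weighted sum = 0.840 bits.

0.840 bits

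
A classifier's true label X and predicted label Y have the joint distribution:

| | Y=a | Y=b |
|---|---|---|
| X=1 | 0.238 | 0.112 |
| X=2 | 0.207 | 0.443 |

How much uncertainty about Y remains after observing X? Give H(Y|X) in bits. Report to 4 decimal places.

Marginals: p(X) = (0.3500, 0.6500), p(Y) = (0.4450, 0.5550).
H(Y|X) = Σ p(X) · H(Y|X=·).
  X=1: p=0.3500, H(Y|X=1) = 0.9044
  X=2: p=0.6500, H(Y|X=2) = 0.9027
Weighted sum = 0.9033 bits.

0.9033 bits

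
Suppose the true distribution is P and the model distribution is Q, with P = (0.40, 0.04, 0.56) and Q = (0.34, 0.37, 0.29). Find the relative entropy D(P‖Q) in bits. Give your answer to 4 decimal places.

D(P‖Q) = Σ p·log₂(p/q).
  0.40·log₂(0.40/0.34) = 0.09379
  0.04·log₂(0.04/0.37) = -0.12838
  0.56·log₂(0.56/0.29) = 0.53165
D(P‖Q) = 0.4971 bits.

0.4971 bits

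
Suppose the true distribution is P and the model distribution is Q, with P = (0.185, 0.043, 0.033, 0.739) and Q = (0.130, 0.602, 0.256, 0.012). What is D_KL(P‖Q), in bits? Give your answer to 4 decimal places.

D(P‖Q) = Σ p·log₂(p/q).
  0.185·log₂(0.185/0.130) = 0.09417
  0.043·log₂(0.043/0.602) = -0.16372
  0.033·log₂(0.033/0.256) = -0.09753
  0.739·log₂(0.739/0.012) = 4.39296
D(P‖Q) = 4.2259 bits.

4.2259 bits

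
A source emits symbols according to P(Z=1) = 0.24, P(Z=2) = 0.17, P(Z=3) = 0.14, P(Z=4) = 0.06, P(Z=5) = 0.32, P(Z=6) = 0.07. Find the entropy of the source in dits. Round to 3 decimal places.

0.712 dits

H(Z) = −Σ p·log₁₀ p.
  −(0.24)·log₁₀(0.24) = 0.1487
  −(0.17)·log₁₀(0.17) = 0.1308
  −(0.14)·log₁₀(0.14) = 0.1195
  −(0.06)·log₁₀(0.06) = 0.0733
  −(0.32)·log₁₀(0.32) = 0.1584
  −(0.07)·log₁₀(0.07) = 0.0808
Sum: 0.1487 + 0.1308 + 0.1195 + 0.0733 + 0.1584 + 0.0808 = 0.712 dits.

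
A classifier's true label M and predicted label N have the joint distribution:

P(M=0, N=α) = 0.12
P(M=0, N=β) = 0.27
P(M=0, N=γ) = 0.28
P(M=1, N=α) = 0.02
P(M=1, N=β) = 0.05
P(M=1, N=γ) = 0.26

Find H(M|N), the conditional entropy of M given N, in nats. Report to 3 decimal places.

Chain rule: H(M|N) = H(M,N) − H(N).
Marginals: p(M) = (0.6700, 0.3300), p(N) = (0.1400, 0.3200, 0.5400).
H(M,N) = 1.5426 nats; H(N) = 0.9726 nats.
H(M|N) = 1.5426 − 0.9726 = 0.570 nats.

0.570 nats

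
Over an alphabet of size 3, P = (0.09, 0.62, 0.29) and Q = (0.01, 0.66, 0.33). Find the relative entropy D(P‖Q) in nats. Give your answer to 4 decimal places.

0.1215 nats

D(P‖Q) = Σ p·ln(p/q).
  0.09·ln(0.09/0.01) = 0.19775
  0.62·ln(0.62/0.66) = -0.03876
  0.29·ln(0.29/0.33) = -0.03747
D(P‖Q) = 0.1215 nats.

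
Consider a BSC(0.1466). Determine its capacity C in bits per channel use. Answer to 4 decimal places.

0.3987 bits

Binary symmetric channel: C = 1 − h₂(ε) where h₂ is the binary entropy function.
h₂(0.1466) = −0.1466·log₂0.1466 − 0.8534·log₂0.8534 = 0.6013.
C = 1 − 0.6013 = 0.3987 bits per channel use.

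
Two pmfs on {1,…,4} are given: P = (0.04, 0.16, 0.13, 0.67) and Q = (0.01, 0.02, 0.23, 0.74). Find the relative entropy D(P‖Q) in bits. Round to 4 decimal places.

D(P‖Q) = Σ p·log₂(p/q).
  0.04·log₂(0.04/0.01) = 0.08000
  0.16·log₂(0.16/0.02) = 0.48000
  0.13·log₂(0.13/0.23) = -0.10701
  0.67·log₂(0.67/0.74) = -0.09605
D(P‖Q) = 0.3569 bits.

0.3569 bits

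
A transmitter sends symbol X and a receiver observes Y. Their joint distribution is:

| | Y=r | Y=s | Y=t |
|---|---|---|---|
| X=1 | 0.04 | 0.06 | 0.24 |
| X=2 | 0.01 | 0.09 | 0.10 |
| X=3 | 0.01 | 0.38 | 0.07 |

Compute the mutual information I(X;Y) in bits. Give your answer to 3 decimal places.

0.265 bits

Marginals: p(X) = (0.3400, 0.2000, 0.4600), p(Y) = (0.0600, 0.5300, 0.4100).
I(X;Y) = Σ p(x,y)·log₂[p(x,y)/(p(x)p(y))].
  (1,r): 0.04·log₂(1.9608) = 0.0389
  (1,s): 0.06·log₂(0.3330) = -0.0952
  (1,t): 0.24·log₂(1.7217) = 0.1881
  (2,r): 0.01·log₂(0.8333) = -0.0026
  (2,s): 0.09·log₂(0.8491) = -0.0212
  (2,t): 0.10·log₂(1.2195) = 0.0286
  (3,r): 0.01·log₂(0.3623) = -0.0146
  (3,s): 0.38·log₂(1.5587) = 0.2433
  (3,t): 0.07·log₂(0.3712) = -0.1001
Sum = 0.265 bits.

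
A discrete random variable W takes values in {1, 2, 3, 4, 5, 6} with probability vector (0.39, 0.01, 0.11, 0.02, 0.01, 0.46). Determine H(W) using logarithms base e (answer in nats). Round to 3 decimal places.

H(W) = −Σ p·ln p.
  −(0.39)·ln(0.39) = 0.3672
  −(0.01)·ln(0.01) = 0.0461
  −(0.11)·ln(0.11) = 0.2428
  −(0.02)·ln(0.02) = 0.0782
  −(0.01)·ln(0.01) = 0.0461
  −(0.46)·ln(0.46) = 0.3572
Sum: 0.3672 + 0.0461 + 0.2428 + 0.0782 + 0.0461 + 0.3572 = 1.138 nats.

1.138 nats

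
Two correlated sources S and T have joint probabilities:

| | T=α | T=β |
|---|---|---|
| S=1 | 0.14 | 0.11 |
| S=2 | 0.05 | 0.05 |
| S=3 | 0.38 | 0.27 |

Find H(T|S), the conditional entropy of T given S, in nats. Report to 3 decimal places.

Marginals: p(S) = (0.2500, 0.1000, 0.6500), p(T) = (0.5700, 0.4300).
H(T|S) = Σ p(S) · H(T|S=·).
  S=1: p=0.2500, H(T|S=1) = 0.6859
  S=2: p=0.1000, H(T|S=2) = 0.6931
  S=3: p=0.6500, H(T|S=3) = 0.6788
Weighted sum = 0.682 nats.

0.682 nats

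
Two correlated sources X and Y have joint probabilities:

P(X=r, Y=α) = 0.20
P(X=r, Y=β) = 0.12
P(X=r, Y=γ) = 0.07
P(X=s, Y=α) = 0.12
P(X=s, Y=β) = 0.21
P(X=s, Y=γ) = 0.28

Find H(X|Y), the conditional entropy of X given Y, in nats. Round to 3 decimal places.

Chain rule: H(X|Y) = H(X,Y) − H(Y).
Marginals: p(X) = (0.3900, 0.6100), p(Y) = (0.3200, 0.3300, 0.3500).
H(X,Y) = 1.7011 nats; H(Y) = 1.0979 nats.
H(X|Y) = 1.7011 − 1.0979 = 0.603 nats.

0.603 nats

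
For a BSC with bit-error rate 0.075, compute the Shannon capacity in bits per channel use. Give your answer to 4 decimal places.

0.6157 bits

Binary symmetric channel: C = 1 − h₂(ε) where h₂ is the binary entropy function.
h₂(0.075) = −0.075·log₂0.075 − 0.925·log₂0.925 = 0.3843.
C = 1 − 0.3843 = 0.6157 bits per channel use.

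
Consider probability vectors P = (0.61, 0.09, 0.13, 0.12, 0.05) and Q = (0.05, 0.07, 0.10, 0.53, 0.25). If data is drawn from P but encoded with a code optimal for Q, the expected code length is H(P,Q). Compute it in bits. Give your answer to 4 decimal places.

3.6234 bits

H(P,Q) = −Σ p·log₂ q.
  −0.61·log₂(0.05) = 2.63638
  −0.09·log₂(0.07) = 0.34529
  −0.13·log₂(0.10) = 0.43185
  −0.12·log₂(0.53) = 0.10991
  −0.05·log₂(0.25) = 0.10000
H(P,Q) = 3.6234 bits.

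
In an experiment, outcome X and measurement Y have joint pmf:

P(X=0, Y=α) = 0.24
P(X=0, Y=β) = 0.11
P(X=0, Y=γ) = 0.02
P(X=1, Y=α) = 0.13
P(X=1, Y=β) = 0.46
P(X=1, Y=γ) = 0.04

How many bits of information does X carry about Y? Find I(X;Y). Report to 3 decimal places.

Marginals: p(X) = (0.3700, 0.6300), p(Y) = (0.3700, 0.5700, 0.0600).
I(X;Y) = H(X) + H(Y) − H(X,Y).
H(X) = 0.9507, H(Y) = 1.2365, H(X,Y) = 2.0410.
I(X;Y) = 0.9507 + 1.2365 − 2.0410 = 0.146 bits.

0.146 bits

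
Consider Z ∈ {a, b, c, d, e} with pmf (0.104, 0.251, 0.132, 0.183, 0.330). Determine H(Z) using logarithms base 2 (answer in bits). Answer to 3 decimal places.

H(Z) = −Σ p·log₂ p.
  −(0.104)·log₂(0.104) = 0.3396
  −(0.251)·log₂(0.251) = 0.5006
  −(0.132)·log₂(0.132) = 0.3856
  −(0.183)·log₂(0.183) = 0.4484
  −(0.330)·log₂(0.330) = 0.5278
Sum: 0.3396 + 0.5006 + 0.3856 + 0.4484 + 0.5278 = 2.202 bits.

2.202 bits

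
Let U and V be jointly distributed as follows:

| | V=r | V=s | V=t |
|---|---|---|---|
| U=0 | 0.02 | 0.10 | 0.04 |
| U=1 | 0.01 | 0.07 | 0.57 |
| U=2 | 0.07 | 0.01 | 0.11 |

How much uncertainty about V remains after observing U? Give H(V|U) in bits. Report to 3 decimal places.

0.831 bits

Marginals: p(U) = (0.1600, 0.6500, 0.1900), p(V) = (0.1000, 0.1800, 0.7200).
H(V|U) = Σ p(U) · H(V|U=·).
  U=0: p=0.1600, H(V|U=0) = 1.2988
  U=1: p=0.6500, H(V|U=1) = 0.6050
  U=2: p=0.1900, H(V|U=2) = 1.2108
Weighted sum = 0.831 bits.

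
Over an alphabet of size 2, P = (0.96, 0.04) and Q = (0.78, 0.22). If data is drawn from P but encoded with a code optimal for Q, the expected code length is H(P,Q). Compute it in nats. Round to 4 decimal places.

H(P,Q) = −Σ p·ln q.
  −0.96·ln(0.78) = 0.23852
  −0.04·ln(0.22) = 0.06057
H(P,Q) = 0.2991 nats.

0.2991 nats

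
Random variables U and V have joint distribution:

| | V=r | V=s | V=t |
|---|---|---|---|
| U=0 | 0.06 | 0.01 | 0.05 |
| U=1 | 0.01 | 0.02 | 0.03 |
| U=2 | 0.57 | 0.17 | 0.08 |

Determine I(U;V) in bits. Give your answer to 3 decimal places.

0.099 bits

Marginals: p(U) = (0.1200, 0.0600, 0.8200), p(V) = (0.6400, 0.2000, 0.1600).
I(U;V) = H(U) + H(V) − H(U,V).
H(U) = 0.8454, H(V) = 1.2995, H(U,V) = 2.0455.
I(U;V) = 0.8454 + 1.2995 − 2.0455 = 0.099 bits.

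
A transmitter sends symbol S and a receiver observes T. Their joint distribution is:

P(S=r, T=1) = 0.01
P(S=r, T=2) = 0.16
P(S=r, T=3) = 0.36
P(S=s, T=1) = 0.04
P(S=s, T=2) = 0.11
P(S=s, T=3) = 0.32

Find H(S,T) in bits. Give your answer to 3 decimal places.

2.082 bits

H(S,T) = −Σ p(x,y)·log₂ p(x,y) over all 6 cells.
  cell (r,1): −0.01·log₂0.01 = 0.0664
  cell (r,2): −0.16·log₂0.16 = 0.4230
  cell (r,3): −0.36·log₂0.36 = 0.5306
  cell (s,1): −0.04·log₂0.04 = 0.1858
  cell (s,2): −0.11·log₂0.11 = 0.3503
  cell (s,3): −0.32·log₂0.32 = 0.5260
Sum = 2.082 bits.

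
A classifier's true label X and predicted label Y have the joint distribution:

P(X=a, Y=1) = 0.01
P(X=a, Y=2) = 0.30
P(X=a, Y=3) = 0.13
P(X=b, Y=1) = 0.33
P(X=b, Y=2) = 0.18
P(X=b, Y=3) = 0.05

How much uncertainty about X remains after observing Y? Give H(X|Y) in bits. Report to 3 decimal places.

Marginals: p(X) = (0.4400, 0.5600), p(Y) = (0.3400, 0.4800, 0.1800).
H(X|Y) = Σ p(Y) · H(X|Y=·).
  Y=1: p=0.3400, H(X|Y=1) = 0.1914
  Y=2: p=0.4800, H(X|Y=2) = 0.9544
  Y=3: p=0.1800, H(X|Y=3) = 0.8524
Weighted sum = 0.677 bits.

0.677 bits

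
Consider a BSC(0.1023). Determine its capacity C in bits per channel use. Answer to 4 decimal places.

0.5238 bits

Binary symmetric channel: C = 1 − h₂(ε) where h₂ is the binary entropy function.
h₂(0.1023) = −0.1023·log₂0.1023 − 0.8977·log₂0.8977 = 0.4762.
C = 1 − 0.4762 = 0.5238 bits per channel use.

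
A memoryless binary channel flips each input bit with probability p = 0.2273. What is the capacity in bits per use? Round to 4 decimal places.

Binary symmetric channel: C = 1 − h₂(ε) where h₂ is the binary entropy function.
h₂(0.2273) = −0.2273·log₂0.2273 − 0.7727·log₂0.7727 = 0.7733.
C = 1 − 0.7733 = 0.2267 bits per channel use.

0.2267 bits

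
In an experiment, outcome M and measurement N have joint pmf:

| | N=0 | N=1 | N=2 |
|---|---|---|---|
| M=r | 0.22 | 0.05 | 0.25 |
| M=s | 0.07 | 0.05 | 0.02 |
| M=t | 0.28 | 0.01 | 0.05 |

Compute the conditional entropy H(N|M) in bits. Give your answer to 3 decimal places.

1.174 bits

Marginals: p(M) = (0.5200, 0.1400, 0.3400), p(N) = (0.5700, 0.1100, 0.3200).
H(N|M) = Σ p(M) · H(N|M=·).
  M=r: p=0.5200, H(N|M=r) = 1.3579
  M=s: p=0.1400, H(N|M=s) = 1.4316
  M=t: p=0.3400, H(N|M=t) = 0.7870
Weighted sum = 1.174 bits.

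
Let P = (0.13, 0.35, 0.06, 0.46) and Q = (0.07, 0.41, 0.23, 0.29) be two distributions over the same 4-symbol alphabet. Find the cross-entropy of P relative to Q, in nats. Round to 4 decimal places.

1.3154 nats

H(P,Q) = −Σ p·ln q.
  −0.13·ln(0.07) = 0.34570
  −0.35·ln(0.41) = 0.31206
  −0.06·ln(0.23) = 0.08818
  −0.46·ln(0.29) = 0.56942
H(P,Q) = 1.3154 nats.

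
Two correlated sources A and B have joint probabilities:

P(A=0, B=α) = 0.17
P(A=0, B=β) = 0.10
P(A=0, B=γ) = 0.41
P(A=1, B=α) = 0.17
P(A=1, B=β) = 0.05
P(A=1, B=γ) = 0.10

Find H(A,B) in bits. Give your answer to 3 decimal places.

2.277 bits

H(A,B) = −Σ p(x,y)·log₂ p(x,y) over all 6 cells.
  cell (0,α): −0.17·log₂0.17 = 0.4346
  cell (0,β): −0.10·log₂0.10 = 0.3322
  cell (0,γ): −0.41·log₂0.41 = 0.5274
  cell (1,α): −0.17·log₂0.17 = 0.4346
  cell (1,β): −0.05·log₂0.05 = 0.2161
  cell (1,γ): −0.10·log₂0.10 = 0.3322
Sum = 2.277 bits.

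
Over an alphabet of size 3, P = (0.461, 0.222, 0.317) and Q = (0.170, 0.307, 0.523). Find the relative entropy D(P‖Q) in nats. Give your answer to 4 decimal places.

D(P‖Q) = Σ p·ln(p/q).
  0.461·ln(0.461/0.170) = 0.45989
  0.222·ln(0.222/0.307) = -0.07197
  0.317·ln(0.317/0.523) = -0.15872
D(P‖Q) = 0.2292 nats.

0.2292 nats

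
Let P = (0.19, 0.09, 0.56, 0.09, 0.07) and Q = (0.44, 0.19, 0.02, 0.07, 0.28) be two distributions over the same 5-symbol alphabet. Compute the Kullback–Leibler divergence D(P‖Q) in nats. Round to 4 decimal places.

D(P‖Q) = Σ p·ln(p/q).
  0.19·ln(0.19/0.44) = -0.15955
  0.09·ln(0.09/0.19) = -0.06725
  0.56·ln(0.56/0.02) = 1.86603
  0.09·ln(0.09/0.07) = 0.02262
  0.07·ln(0.07/0.28) = -0.09704
D(P‖Q) = 1.5648 nats.

1.5648 nats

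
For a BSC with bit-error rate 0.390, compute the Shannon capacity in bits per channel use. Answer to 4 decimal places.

Binary symmetric channel: C = 1 − h₂(ε) where h₂ is the binary entropy function.
h₂(0.390) = −0.390·log₂0.390 − 0.610·log₂0.610 = 0.9648.
C = 1 − 0.9648 = 0.0352 bits per channel use.

0.0352 bits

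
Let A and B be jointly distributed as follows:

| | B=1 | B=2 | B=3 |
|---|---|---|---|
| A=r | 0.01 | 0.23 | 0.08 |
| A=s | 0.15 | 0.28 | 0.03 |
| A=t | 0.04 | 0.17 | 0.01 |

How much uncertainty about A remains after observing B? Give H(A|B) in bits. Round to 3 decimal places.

Marginals: p(A) = (0.3200, 0.4600, 0.2200), p(B) = (0.2000, 0.6800, 0.1200).
H(A|B) = Σ p(B) · H(A|B=·).
  B=1: p=0.2000, H(A|B=1) = 0.9918
  B=2: p=0.6800, H(A|B=2) = 1.5561
  B=3: p=0.1200, H(A|B=3) = 1.1887
Weighted sum = 1.399 bits.

1.399 bits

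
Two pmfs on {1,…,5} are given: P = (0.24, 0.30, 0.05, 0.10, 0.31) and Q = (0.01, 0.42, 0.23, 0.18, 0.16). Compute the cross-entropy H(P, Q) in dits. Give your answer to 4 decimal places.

H(P,Q) = −Σ p·log₁₀ q.
  −0.24·log₁₀(0.01) = 0.48000
  −0.30·log₁₀(0.42) = 0.11303
  −0.05·log₁₀(0.23) = 0.03191
  −0.10·log₁₀(0.18) = 0.07447
  −0.31·log₁₀(0.16) = 0.24672
H(P,Q) = 0.9461 dits.

0.9461 dits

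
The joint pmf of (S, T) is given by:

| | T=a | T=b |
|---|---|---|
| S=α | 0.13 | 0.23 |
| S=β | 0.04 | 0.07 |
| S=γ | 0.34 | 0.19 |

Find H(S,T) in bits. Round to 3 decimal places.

2.309 bits

H(S,T) = −Σ p(x,y)·log₂ p(x,y) over all 6 cells.
  cell (α,a): −0.13·log₂0.13 = 0.3826
  cell (α,b): −0.23·log₂0.23 = 0.4877
  cell (β,a): −0.04·log₂0.04 = 0.1858
  cell (β,b): −0.07·log₂0.07 = 0.2686
  cell (γ,a): −0.34·log₂0.34 = 0.5292
  cell (γ,b): −0.19·log₂0.19 = 0.4552
Sum = 2.309 bits.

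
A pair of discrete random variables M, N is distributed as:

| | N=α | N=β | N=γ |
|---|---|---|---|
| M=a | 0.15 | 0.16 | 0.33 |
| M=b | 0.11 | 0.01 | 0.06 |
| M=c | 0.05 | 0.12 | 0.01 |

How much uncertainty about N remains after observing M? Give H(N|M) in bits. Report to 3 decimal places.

Marginals: p(M) = (0.6400, 0.1800, 0.1800), p(N) = (0.3100, 0.2900, 0.4000).
H(N|M) = Σ p(M) · H(N|M=·).
  M=a: p=0.6400, H(N|M=a) = 1.4833
  M=b: p=0.1800, H(N|M=b) = 1.1942
  M=c: p=0.1800, H(N|M=c) = 1.1350
Weighted sum = 1.369 bits.

1.369 bits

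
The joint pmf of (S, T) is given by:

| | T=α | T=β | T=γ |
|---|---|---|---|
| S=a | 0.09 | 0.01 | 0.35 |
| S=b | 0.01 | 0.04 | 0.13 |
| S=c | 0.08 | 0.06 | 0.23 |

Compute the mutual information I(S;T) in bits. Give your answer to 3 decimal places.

Marginals: p(S) = (0.4500, 0.1800, 0.3700), p(T) = (0.1800, 0.1100, 0.7100).
I(S;T) = H(S) + H(T) − H(S,T).
H(S) = 1.4944, H(T) = 1.1464, H(S,T) = 2.5667.
I(S;T) = 1.4944 + 1.1464 − 2.5667 = 0.074 bits.

0.074 bits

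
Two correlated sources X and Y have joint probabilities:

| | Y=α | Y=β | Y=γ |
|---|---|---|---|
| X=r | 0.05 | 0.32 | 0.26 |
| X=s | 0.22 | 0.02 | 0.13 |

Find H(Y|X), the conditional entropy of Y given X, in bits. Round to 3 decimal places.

Chain rule: H(Y|X) = H(X,Y) − H(X).
Marginals: p(X) = (0.6300, 0.3700), p(Y) = (0.2700, 0.3400, 0.3900).
H(X,Y) = 2.2235 bits; H(X) = 0.9507 bits.
H(Y|X) = 2.2235 − 0.9507 = 1.273 bits.

1.273 bits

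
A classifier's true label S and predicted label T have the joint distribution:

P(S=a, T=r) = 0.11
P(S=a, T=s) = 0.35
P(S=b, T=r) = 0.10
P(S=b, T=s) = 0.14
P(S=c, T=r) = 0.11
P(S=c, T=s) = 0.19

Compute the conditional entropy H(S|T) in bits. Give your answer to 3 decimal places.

Chain rule: H(S|T) = H(S,T) − H(T).
Marginals: p(S) = (0.4600, 0.2400, 0.3000), p(T) = (0.3200, 0.6800).
H(S,T) = 2.4152 bits; H(T) = 0.9044 bits.
H(S|T) = 2.4152 − 0.9044 = 1.511 bits.

1.511 bits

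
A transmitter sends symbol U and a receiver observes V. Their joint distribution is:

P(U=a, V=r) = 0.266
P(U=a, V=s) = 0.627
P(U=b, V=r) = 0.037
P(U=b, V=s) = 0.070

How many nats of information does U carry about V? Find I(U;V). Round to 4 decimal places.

Marginals: p(U) = (0.8930, 0.1070), p(V) = (0.3030, 0.6970).
I(U;V) = H(U) + H(V) − H(U,V).
H(U) = 0.3402, H(V) = 0.6134, H(U,V) = 0.9531.
I(U;V) = 0.3402 + 0.6134 − 0.9531 = 0.0005 nats.

0.0005 nats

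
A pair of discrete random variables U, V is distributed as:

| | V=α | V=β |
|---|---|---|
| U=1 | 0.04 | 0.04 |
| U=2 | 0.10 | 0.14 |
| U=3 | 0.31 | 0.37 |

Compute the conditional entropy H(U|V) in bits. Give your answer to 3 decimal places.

1.163 bits

Chain rule: H(U|V) = H(U,V) − H(V).
Marginals: p(U) = (0.0800, 0.2400, 0.6800), p(V) = (0.4500, 0.5500).
H(U,V) = 2.1553 bits; H(V) = 0.9928 bits.
H(U|V) = 2.1553 − 0.9928 = 1.163 bits.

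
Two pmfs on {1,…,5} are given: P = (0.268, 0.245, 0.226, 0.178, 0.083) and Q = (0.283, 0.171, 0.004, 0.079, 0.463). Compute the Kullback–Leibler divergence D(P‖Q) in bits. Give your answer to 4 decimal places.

1.4242 bits

D(P‖Q) = Σ p·log₂(p/q).
  0.268·log₂(0.268/0.283) = -0.02106
  0.245·log₂(0.245/0.171) = 0.12710
  0.226·log₂(0.226/0.004) = 1.31536
  0.178·log₂(0.178/0.079) = 0.20861
  0.083·log₂(0.083/0.463) = -0.20583
D(P‖Q) = 1.4242 bits.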